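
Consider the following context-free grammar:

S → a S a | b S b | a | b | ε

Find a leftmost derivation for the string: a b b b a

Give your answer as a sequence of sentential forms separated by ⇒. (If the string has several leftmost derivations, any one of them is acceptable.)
Start with S.
Step 1: the leftmost non-terminal is S; apply S → a S a:  a S a
Step 2: the leftmost non-terminal is S; apply S → b S b:  a b S b a
Step 3: the leftmost non-terminal is S; apply S → b:  a b b b a

Final answer: S ⇒ a S a ⇒ a b S b a ⇒ a b b b a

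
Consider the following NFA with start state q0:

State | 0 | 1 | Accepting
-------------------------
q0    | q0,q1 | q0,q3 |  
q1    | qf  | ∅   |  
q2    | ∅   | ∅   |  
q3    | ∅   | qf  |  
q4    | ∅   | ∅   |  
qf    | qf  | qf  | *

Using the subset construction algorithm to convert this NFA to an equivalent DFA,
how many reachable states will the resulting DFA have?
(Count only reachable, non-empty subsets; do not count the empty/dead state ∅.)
Start subset: {q0}
{q0}: on 0 → {q0, q1}, on 1 → {q0, q3}
{q0, q1}: on 0 → {q0, q1, qf}, on 1 → {q0, q3}
{q0, q3}: on 0 → {q0, q1}, on 1 → {q0, q3, qf}
{q0, q1, qf}: on 0 → {q0, q1, qf}, on 1 → {q0, q3, qf}
{q0, q3, qf}: on 0 → {q0, q1, qf}, on 1 → {q0, q3, qf}
Reachable non-empty subsets: {q0}, {q0, q1}, {q0, q3}, {q0, q1, qf}, {q0, q3, qf} — 5 in total.

Final answer: 5 states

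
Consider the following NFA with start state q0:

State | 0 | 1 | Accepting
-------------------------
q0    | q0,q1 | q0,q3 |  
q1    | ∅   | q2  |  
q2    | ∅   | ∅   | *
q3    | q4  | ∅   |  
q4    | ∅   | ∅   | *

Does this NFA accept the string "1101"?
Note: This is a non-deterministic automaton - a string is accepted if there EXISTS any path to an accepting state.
Track the set of states the NFA could be in: start {q0}
Read '1': {q0} → {q0, q3}
Read '1': {q0, q3} → {q0, q3}
Read '0': {q0, q3} → {q0, q1, q4}
Read '1': {q0, q1, q4} → {q0, q2, q3}
Final set {q0, q2, q3} contains accepting state(s) {q2} → accepted.

Final answer: Yes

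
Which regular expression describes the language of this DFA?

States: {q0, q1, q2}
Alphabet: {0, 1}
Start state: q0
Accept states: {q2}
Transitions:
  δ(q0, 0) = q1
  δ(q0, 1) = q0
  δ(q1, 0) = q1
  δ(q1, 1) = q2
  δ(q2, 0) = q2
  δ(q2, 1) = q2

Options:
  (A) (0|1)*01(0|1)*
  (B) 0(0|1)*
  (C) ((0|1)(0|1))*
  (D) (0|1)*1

Testing sample strings against the DFA:
  '10' -> rejected
  '11001' -> accepted
  '00101' -> accepted
  '10010' -> accepted
Checking each option for a counterexample:
  (A) (0|1)*01(0|1)*: agrees with the DFA on all strings of length ≤ 4
  (B) 0(0|1)*: '0' is rejected by the DFA but matches the regex → eliminated
  (C) ((0|1)(0|1))*: ε is rejected by the DFA but matches the regex → eliminated
  (D) (0|1)*1: '1' is rejected by the DFA but matches the regex → eliminated
Only (A) (0|1)*01(0|1)* is consistent with the DFA.

Final answer: (A) (0|1)*01(0|1)*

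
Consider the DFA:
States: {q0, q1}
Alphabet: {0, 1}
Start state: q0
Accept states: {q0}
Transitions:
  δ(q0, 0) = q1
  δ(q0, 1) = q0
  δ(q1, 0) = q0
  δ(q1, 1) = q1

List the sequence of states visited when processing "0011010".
Starting at q0
Read '0': q0 -> q1
Read '0': q1 -> q0
Read '1': q0 -> q0
Read '1': q0 -> q0
Read '0': q0 -> q1
Read '1': q1 -> q1
Read '0': q1 -> q0

Final answer: q0 -> q1 -> q0 -> q0 -> q0 -> q1 -> q1 -> q0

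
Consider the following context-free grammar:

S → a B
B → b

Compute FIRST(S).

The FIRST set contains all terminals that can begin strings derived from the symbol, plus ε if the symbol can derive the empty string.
S has the single production S → a B, whose right-hand side begins with the terminal a. So FIRST(S) = {a}.

Final answer: {a}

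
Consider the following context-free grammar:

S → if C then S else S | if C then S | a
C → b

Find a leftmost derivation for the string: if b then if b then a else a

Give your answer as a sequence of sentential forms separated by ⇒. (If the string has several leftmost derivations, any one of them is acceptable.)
Start with S.
Step 1: the leftmost non-terminal is S; apply S → if C then S else S:  if C then S else S
Step 2: the leftmost non-terminal is C; apply C → b:  if b then S else S
Step 3: the leftmost non-terminal is S; apply S → if C then S:  if b then if C then S else S
Step 4: the leftmost non-terminal is C; apply C → b:  if b then if b then S else S
Step 5: the leftmost non-terminal is S; apply S → a:  if b then if b then a else S
Step 6: the leftmost non-terminal is S; apply S → a:  if b then if b then a else a

Final answer: S ⇒ if C then S else S ⇒ if b then S else S ⇒ if b then if C then S else S ⇒ if b then if b then S else S ⇒ if b then if b then a else S ⇒ if b then if b then a else a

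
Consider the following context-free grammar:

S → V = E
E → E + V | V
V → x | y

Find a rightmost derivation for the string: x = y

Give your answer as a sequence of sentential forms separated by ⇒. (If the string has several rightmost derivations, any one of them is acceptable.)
Start with S.
Step 1: the rightmost non-terminal is S; apply S → V = E:  V = E
Step 2: the rightmost non-terminal is E; apply E → V:  V = V
Step 3: the rightmost non-terminal is V; apply V → y:  V = y
Step 4: the rightmost non-terminal is V; apply V → x:  x = y

Final answer: S ⇒ V = E ⇒ V = V ⇒ V = y ⇒ x = y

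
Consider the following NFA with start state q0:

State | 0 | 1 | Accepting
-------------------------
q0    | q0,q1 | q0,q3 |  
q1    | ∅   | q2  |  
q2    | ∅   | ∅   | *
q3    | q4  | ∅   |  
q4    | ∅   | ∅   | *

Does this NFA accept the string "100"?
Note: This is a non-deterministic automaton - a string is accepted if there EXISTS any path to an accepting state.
Track the set of states the NFA could be in: start {q0}
Read '1': {q0} → {q0, q3}
Read '0': {q0, q3} → {q0, q1, q4}
Read '0': {q0, q1, q4} → {q0, q1}
Final set {q0, q1} contains no accepting state → rejected.

Final answer: No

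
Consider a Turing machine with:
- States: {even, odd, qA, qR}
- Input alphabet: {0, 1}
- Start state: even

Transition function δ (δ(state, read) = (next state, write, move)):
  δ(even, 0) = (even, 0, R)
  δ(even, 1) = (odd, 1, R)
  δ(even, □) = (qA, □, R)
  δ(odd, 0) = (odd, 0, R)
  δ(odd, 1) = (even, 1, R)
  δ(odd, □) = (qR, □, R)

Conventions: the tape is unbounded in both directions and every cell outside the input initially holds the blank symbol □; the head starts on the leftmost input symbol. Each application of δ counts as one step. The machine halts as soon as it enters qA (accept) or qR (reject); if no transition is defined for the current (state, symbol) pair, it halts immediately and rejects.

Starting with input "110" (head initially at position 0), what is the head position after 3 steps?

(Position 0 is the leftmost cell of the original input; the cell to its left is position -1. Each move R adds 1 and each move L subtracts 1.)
Step 0: [even]110 (head at position 0)
Step 1: δ(even, 1) = (odd, 1, R)  ⊢  1[odd]10 (head at position 1)
Step 2: δ(odd, 1) = (even, 1, R)  ⊢  11[even]0 (head at position 2)
Step 3: δ(even, 0) = (even, 0, R)  ⊢  110[even]□ (head at position 3)
Head position after 3 steps: 3

Final answer: Position 3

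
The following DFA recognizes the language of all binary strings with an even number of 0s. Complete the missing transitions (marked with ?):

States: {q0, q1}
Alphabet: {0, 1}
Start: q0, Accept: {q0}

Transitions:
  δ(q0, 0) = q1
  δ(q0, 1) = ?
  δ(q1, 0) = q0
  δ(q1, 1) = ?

What each state remembers (consistent with the given transitions and accept states):
  q0: an even number of 0s has been read so far
  q1: an odd number of 0s has been read so far
Filling in the missing entries:
  δ(q0, 1): in q0 (an even number of 0s has been read so far), after reading 1 we have: an even number of 0s has been read so far → q0
  δ(q1, 1): in q1 (an odd number of 0s has been read so far), after reading 1 we have: an odd number of 0s has been read so far → q1

Final answer: δ(q0, 1) = q0; δ(q1, 1) = q1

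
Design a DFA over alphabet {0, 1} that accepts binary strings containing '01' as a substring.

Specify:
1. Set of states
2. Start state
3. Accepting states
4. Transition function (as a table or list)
One valid DFA (any DFA recognizing the same language is acceptable):
States: {q0, q1, q2}
Start: q0
Accepting: {q2}
Transitions (accepting states marked with *):
State | 0 | 1 | Accepting
-------------------------
q0    | q1 | q0 |  
q1    | q1 | q2 |  
q2    | q2 | q2 | *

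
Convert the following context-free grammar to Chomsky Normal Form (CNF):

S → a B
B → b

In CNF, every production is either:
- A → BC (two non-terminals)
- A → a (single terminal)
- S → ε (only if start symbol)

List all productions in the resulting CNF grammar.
The grammar has no ε-productions or unit productions to eliminate.
S → a B has terminal a in a right-hand side of length ≥ 2: introduce T_a → a and use T_a in place of a.
B → b is already in CNF (single terminal) – keep it.
S → a B becomes S → T_a B.
Resulting CNF grammar (3 productions): T_a → a; B → b; S → T_a B

Final answer: T_a → a; B → b; S → T_a B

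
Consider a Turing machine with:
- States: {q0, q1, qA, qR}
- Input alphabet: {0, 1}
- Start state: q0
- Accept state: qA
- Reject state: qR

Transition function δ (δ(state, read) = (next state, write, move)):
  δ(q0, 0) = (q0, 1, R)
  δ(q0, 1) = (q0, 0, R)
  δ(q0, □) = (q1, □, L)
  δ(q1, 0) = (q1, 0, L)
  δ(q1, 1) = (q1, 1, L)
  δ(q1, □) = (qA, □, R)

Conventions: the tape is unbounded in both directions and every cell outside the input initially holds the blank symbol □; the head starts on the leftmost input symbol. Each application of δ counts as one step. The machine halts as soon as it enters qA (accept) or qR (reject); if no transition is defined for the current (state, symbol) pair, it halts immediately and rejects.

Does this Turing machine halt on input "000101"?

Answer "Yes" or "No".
Step 0: [q0]000101 (head at position 0)
Step 1: δ(q0, 0) = (q0, 1, R)  ⊢  1[q0]00101 (head at position 1)
Step 2: δ(q0, 0) = (q0, 1, R)  ⊢  11[q0]0101 (head at position 2)
Step 3: δ(q0, 0) = (q0, 1, R)  ⊢  111[q0]101 (head at position 3)
Step 4: δ(q0, 1) = (q0, 0, R)  ⊢  1110[q0]01 (head at position 4)
Step 5: δ(q0, 0) = (q0, 1, R)  ⊢  11101[q0]1 (head at position 5)
Step 6: δ(q0, 1) = (q0, 0, R)  ⊢  111010[q0]□ (head at position 6)
Step 7: δ(q0, □) = (q1, □, L)  ⊢  11101[q1]0□ (head at position 5)
Step 8: δ(q1, 0) = (q1, 0, L)  ⊢  1110[q1]10□ (head at position 4)
Step 9: δ(q1, 1) = (q1, 1, L)  ⊢  111[q1]010□ (head at position 3)
Step 10: δ(q1, 0) = (q1, 0, L)  ⊢  11[q1]1010□ (head at position 2)
Step 11: δ(q1, 1) = (q1, 1, L)  ⊢  1[q1]11010□ (head at position 1)
Step 12: δ(q1, 1) = (q1, 1, L)  ⊢  [q1]111010□ (head at position 0)
Step 13: δ(q1, 1) = (q1, 1, L)  ⊢  [q1]□111010□ (head at position -1)
Step 14: δ(q1, □) = (qA, □, R)  ⊢  □[qA]111010□ (head at position 0)
The machine is in qA, so it halts and accepts.
It halts after 14 steps.

Final answer: Yes - halts after 14 steps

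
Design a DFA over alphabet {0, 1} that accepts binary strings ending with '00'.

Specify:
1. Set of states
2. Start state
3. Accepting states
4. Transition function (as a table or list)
One valid DFA (any DFA recognizing the same language is acceptable):
States: {q0, q1, q2}
Start: q0
Accepting: {q2}
Transitions (accepting states marked with *):
State | 0 | 1 | Accepting
-------------------------
q0    | q1 | q0 |  
q1    | q2 | q0 |  
q2    | q2 | q0 | *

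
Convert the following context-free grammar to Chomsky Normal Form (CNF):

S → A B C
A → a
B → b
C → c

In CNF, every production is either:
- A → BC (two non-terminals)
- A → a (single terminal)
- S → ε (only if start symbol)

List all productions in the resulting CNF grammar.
The grammar has no ε-productions or unit productions to eliminate.
A → a is already in CNF (single terminal) – keep it.
B → b is already in CNF (single terminal) – keep it.
C → c is already in CNF (single terminal) – keep it.
S → A B C has 3 symbols on the right: break it into binary productions S → A X0, X0 → B C.
Resulting CNF grammar (5 productions): A → a; B → b; C → c; S → A X0; X0 → B C

Final answer: A → a; B → b; C → c; S → A X0; X0 → B C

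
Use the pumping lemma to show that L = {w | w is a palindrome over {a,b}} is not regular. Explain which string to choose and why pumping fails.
Language: L = {w | w is a palindrome over {a,b}} (strings that read the same forwards and backwards)
Step 1: Assume for contradiction that L is regular, with pumping length p.
Step 2: Choose s = a^p b a^p. Then s ∈ L (it reads the same forwards and backwards) and |s| ≥ p.
Step 3: Consider any decomposition s = xyz with |xy| ≤ p and |y| > 0. Since |xy| ≤ p and the first p symbols of s are all a's, y = a^k for some k with 1 ≤ k ≤ p.
Step 4: Pumping up (i = 2): xy²z = a^(p+k) b a^p. Its reverse is a^p b a^(p+k) ≠ a^(p+k) b a^p (the single b is no longer in the middle), so xy²z is not a palindrome and xy²z ∉ L.
This contradicts the pumping lemma, so L is not regular.

Final answer: Choose s = a^p b a^p. Since |xy| ≤ p, y = a^k with k ≥ 1. Then xy²z = a^(p+k) b a^p is not a palindrome, so ∉ L.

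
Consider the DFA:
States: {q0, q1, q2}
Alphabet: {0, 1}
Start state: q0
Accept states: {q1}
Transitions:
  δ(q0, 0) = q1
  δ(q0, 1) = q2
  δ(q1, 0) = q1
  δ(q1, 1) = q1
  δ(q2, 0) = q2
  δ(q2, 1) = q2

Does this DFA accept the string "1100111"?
Processing string "1100111":
  q0 --1--> q2
  q2 --1--> q2
  q2 --0--> q2
  q2 --0--> q2
  q2 --1--> q2
  q2 --1--> q2
  q2 --1--> q2
Final state: q2
Accept states: {q1}
q2 is not an accept state, so the string is rejected.

Final answer: No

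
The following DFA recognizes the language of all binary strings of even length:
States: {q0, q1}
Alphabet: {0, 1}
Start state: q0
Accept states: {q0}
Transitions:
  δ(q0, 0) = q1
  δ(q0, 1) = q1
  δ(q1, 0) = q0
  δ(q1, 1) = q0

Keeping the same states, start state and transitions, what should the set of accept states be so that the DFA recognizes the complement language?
The DFA is complete (every state has a transition on every symbol), so the complement
is recognized by the same DFA with accepting and non-accepting states swapped.
Original accept states: {q0}
Complement accept states = All states - Original accept states
= {q0, q1} - {q0}
= {q1}
Complement language: strings of ODD length

Final answer: {q1}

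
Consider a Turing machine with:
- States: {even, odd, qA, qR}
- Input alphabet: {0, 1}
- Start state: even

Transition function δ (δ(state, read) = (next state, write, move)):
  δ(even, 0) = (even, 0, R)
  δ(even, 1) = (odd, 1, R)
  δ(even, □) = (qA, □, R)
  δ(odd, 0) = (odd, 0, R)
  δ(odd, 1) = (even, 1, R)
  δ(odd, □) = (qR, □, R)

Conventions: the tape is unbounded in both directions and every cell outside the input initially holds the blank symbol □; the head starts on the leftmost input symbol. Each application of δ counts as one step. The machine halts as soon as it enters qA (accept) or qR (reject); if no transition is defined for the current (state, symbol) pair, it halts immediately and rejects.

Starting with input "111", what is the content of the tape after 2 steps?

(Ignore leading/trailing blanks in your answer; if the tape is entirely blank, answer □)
Step 0: [even]111 (head at position 0)
Step 1: δ(even, 1) = (odd, 1, R)  ⊢  1[odd]11 (head at position 1)
Step 2: δ(odd, 1) = (even, 1, R)  ⊢  11[even]1 (head at position 2)
Tape after 2 steps (ignoring surrounding blanks): 111

Final answer: Tape: 111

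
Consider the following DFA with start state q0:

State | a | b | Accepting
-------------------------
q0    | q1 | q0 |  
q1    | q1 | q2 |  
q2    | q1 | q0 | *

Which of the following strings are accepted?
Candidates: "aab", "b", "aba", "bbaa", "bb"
"aab": q0 → q1 → q1 → q2; q2 is accepting → accepted
"b": q0 → q0; q0 is not accepting → rejected
"aba": q0 → q1 → q2 → q1; q1 is not accepting → rejected
"bbaa": q0 → q0 → q0 → q1 → q1; q1 is not accepting → rejected
"bb": q0 → q0 → q0; q0 is not accepting → rejected

Final answer: "aab"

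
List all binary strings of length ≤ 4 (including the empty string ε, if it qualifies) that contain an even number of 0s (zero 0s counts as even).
Checking every binary string of length 0 to 4:
  Length 0: accepted: ε | rejected: (none)
  Length 1: accepted: 1 | rejected: 0
  Length 2: accepted: 00, 11 | rejected: 01, 10
  Length 3: accepted: 001, 010, 100, 111 | rejected: 000, 011, 101, 110
  Length 4: accepted: 0000, 0011, 0101, 0110, 1001, 1010, 1100, 1111 | rejected: 0001, 0010, 0100, 0111, 1000, 1011, 1101, 1110
Total: 16 string(s).

Final answer: ε, 1, 00, 11, 001, 010, 100, 111, 0000, 0011, 0101, 0110, 1001, 1010, 1100, 1111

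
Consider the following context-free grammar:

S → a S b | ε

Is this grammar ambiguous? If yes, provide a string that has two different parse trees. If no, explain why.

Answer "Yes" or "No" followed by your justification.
At every step exactly one production applies: if the remaining string to generate is non-empty it starts with a and ends with b, forcing S → a S b; if it is empty, S → ε is forced. Hence each string a^n b^n has exactly one derivation (S → a S b applied n times, then S → ε) and one parse tree.

Final answer: No - the grammar is unambiguous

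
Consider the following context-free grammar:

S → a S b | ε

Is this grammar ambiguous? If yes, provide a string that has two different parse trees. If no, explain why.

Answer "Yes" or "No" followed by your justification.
At every step exactly one production applies: if the remaining string to generate is non-empty it starts with a and ends with b, forcing S → a S b; if it is empty, S → ε is forced. Hence each string a^n b^n has exactly one derivation (S → a S b applied n times, then S → ε) and one parse tree.

Final answer: No - the grammar is unambiguous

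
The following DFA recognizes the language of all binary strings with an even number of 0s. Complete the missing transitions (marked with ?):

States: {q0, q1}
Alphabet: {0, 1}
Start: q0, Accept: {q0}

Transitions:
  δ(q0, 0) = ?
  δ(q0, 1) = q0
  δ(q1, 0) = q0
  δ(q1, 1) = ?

What each state remembers (consistent with the given transitions and accept states):
  q0: an even number of 0s has been read so far
  q1: an odd number of 0s has been read so far
Filling in the missing entries:
  δ(q0, 0): in q0 (an even number of 0s has been read so far), after reading 0 we have: an odd number of 0s has been read so far → q1
  δ(q1, 1): in q1 (an odd number of 0s has been read so far), after reading 1 we have: an odd number of 0s has been read so far → q1

Final answer: δ(q0, 0) = q1; δ(q1, 1) = q1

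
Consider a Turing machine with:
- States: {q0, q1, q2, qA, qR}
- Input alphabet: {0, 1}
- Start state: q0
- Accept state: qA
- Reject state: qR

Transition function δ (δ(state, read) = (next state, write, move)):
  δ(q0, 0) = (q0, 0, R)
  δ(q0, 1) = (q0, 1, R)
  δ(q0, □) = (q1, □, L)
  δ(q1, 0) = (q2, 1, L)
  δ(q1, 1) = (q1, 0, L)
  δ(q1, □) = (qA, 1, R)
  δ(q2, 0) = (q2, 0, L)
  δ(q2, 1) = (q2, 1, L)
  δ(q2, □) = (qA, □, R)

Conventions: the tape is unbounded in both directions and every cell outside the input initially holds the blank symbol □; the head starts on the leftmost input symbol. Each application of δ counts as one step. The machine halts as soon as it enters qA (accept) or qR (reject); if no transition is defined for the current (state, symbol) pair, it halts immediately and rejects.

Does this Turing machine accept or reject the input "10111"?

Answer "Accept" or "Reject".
Step 0: [q0]10111 (head at position 0)
Step 1: δ(q0, 1) = (q0, 1, R)  ⊢  1[q0]0111 (head at position 1)
Step 2: δ(q0, 0) = (q0, 0, R)  ⊢  10[q0]111 (head at position 2)
Step 3: δ(q0, 1) = (q0, 1, R)  ⊢  101[q0]11 (head at position 3)
Step 4: δ(q0, 1) = (q0, 1, R)  ⊢  1011[q0]1 (head at position 4)
Step 5: δ(q0, 1) = (q0, 1, R)  ⊢  10111[q0]□ (head at position 5)
Step 6: δ(q0, □) = (q1, □, L)  ⊢  1011[q1]1□ (head at position 4)
Step 7: δ(q1, 1) = (q1, 0, L)  ⊢  101[q1]10□ (head at position 3)
Step 8: δ(q1, 1) = (q1, 0, L)  ⊢  10[q1]100□ (head at position 2)
Step 9: δ(q1, 1) = (q1, 0, L)  ⊢  1[q1]0000□ (head at position 1)
Step 10: δ(q1, 0) = (q2, 1, L)  ⊢  [q2]11000□ (head at position 0)
Step 11: δ(q2, 1) = (q2, 1, L)  ⊢  [q2]□11000□ (head at position -1)
Step 12: δ(q2, □) = (qA, □, R)  ⊢  □[qA]11000□ (head at position 0)
The machine is in qA, so it halts and accepts.

Final answer: Accept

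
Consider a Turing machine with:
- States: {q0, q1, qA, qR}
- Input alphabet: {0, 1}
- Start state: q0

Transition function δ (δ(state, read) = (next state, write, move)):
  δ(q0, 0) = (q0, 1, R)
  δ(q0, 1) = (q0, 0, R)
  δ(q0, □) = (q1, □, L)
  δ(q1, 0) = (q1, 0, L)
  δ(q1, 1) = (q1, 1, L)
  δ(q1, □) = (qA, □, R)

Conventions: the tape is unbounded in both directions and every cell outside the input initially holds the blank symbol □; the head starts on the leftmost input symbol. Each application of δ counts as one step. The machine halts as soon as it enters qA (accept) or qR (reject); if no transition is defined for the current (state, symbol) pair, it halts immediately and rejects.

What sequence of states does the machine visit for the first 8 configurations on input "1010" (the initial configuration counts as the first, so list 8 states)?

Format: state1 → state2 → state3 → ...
Step 0: [q0]1010 (head at position 0)
Step 1: δ(q0, 1) = (q0, 0, R)  ⊢  0[q0]010 (head at position 1)
Step 2: δ(q0, 0) = (q0, 1, R)  ⊢  01[q0]10 (head at position 2)
Step 3: δ(q0, 1) = (q0, 0, R)  ⊢  010[q0]0 (head at position 3)
Step 4: δ(q0, 0) = (q0, 1, R)  ⊢  0101[q0]□ (head at position 4)
Step 5: δ(q0, □) = (q1, □, L)  ⊢  010[q1]1□ (head at position 3)
Step 6: δ(q1, 1) = (q1, 1, L)  ⊢  01[q1]01□ (head at position 2)
Step 7: δ(q1, 0) = (q1, 0, L)  ⊢  0[q1]101□ (head at position 1)
Reading off the states of these 8 configurations: q0 → q0 → q0 → q0 → q0 → q1 → q1 → q1

Final answer: q0 → q0 → q0 → q0 → q0 → q1 → q1 → q1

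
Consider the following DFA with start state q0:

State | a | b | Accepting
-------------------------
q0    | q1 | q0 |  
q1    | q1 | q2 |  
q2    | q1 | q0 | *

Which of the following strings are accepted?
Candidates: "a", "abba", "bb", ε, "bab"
"a": q0 → q1; q1 is not accepting → rejected
"abba": q0 → q1 → q2 → q0 → q1; q1 is not accepting → rejected
"bb": q0 → q0 → q0; q0 is not accepting → rejected
ε: q0; q0 is not accepting → rejected
"bab": q0 → q0 → q1 → q2; q2 is accepting → accepted

Final answer: "bab"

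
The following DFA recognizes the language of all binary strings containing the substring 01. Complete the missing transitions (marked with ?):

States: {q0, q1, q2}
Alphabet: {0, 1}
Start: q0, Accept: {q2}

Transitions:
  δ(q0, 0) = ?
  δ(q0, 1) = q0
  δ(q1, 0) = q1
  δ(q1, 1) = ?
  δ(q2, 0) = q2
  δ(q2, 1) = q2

What each state remembers (consistent with the given transitions and accept states):
  q0: 01 not seen yet and the last symbol was not 0
  q1: 01 not seen yet and the last symbol was 0
  q2: the substring 01 has already been seen
Filling in the missing entries:
  δ(q0, 0): in q0 (01 not seen yet and the last symbol was not 0), after reading 0 we have: 01 not seen yet and the last symbol was 0 → q1
  δ(q1, 1): in q1 (01 not seen yet and the last symbol was 0), after reading 1 we have: the substring 01 has already been seen → q2

Final answer: δ(q0, 0) = q1; δ(q1, 1) = q2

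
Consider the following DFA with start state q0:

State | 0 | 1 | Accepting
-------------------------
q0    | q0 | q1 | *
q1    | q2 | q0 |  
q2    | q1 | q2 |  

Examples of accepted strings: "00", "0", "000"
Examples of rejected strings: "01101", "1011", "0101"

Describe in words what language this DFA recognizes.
binary numbers divisible by 3 (treating the string as a binary integer; leading zeros allowed, the empty string counts as 0)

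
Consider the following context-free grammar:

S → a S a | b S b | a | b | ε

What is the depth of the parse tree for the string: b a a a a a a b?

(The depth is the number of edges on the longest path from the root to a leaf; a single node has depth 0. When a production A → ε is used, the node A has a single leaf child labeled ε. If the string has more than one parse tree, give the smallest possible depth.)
The string has even length 8, so its (unique) parse tree peels off matching outer symbols: S → b S b, S → a S a, S → a S a, S → a S a, and finally S → ε for the empty middle.
The S nodes are at depths 0..4; the ε leaf under the innermost S is at depth 5 (terminal leaves are at depths 1..4).
Depth = 5.

Final answer: 5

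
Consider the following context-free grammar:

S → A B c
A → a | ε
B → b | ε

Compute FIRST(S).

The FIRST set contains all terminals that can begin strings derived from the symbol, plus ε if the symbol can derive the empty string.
FIRST(A) = {a, ε} (A → a | ε) and FIRST(B) = {b, ε} (B → b | ε).
For S → A B c: add FIRST(A) minus ε = {a}; A is nullable, so also add FIRST(B) minus ε = {b}; B is nullable too, so also add FIRST(c) = {c}. The terminal c is never erased, so S is not nullable and ε is not included.
FIRST(S) = {a, b, c}.

Final answer: {a, b, c}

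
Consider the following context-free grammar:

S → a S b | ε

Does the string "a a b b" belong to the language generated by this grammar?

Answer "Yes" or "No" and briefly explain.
A derivation exists: S ⇒ a S b ⇒ a a S b b ⇒ a a b b (using S → a S b twice, then S → ε).

Final answer: Yes - a valid derivation exists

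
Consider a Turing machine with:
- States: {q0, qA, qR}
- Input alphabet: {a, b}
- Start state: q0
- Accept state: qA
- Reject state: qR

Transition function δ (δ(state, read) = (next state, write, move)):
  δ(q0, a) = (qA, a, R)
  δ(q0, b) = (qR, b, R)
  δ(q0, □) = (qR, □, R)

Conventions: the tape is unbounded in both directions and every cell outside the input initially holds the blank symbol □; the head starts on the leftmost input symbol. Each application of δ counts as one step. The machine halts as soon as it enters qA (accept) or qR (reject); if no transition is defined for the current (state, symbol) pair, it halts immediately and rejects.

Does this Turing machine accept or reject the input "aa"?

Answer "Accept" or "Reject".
Step 0: [q0]aa (head at position 0)
Step 1: δ(q0, a) = (qA, a, R)  ⊢  a[qA]a (head at position 1)
The machine is in qA, so it halts and accepts.

Final answer: Accept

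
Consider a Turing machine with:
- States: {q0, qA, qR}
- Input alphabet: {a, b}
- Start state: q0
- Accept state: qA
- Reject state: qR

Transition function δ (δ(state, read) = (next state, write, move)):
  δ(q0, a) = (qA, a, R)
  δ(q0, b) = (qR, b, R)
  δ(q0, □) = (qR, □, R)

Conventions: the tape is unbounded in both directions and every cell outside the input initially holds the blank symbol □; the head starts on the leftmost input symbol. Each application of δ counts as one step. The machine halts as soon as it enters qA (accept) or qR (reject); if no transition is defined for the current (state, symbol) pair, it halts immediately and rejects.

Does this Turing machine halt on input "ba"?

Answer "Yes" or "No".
Step 0: [q0]ba (head at position 0)
Step 1: δ(q0, b) = (qR, b, R)  ⊢  b[qR]a (head at position 1)
The machine is in qR, so it halts and rejects.
It halts after 1 steps.

Final answer: Yes - halts after 1 steps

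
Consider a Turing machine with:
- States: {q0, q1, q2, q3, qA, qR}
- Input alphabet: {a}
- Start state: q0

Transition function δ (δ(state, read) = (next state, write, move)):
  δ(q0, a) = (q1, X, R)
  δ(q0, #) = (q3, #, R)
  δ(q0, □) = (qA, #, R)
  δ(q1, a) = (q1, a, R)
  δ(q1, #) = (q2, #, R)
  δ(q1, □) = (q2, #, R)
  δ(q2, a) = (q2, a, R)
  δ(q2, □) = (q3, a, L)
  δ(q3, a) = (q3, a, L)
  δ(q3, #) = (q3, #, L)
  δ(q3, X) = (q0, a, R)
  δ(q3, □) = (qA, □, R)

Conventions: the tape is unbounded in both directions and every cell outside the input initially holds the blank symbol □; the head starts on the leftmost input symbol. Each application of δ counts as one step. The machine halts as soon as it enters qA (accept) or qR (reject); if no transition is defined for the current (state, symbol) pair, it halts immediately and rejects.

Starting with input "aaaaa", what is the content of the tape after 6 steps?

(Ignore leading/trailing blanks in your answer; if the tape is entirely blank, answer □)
Step 0: [q0]aaaaa (head at position 0)
Step 1: δ(q0, a) = (q1, X, R)  ⊢  X[q1]aaaa (head at position 1)
Step 2: δ(q1, a) = (q1, a, R)  ⊢  Xa[q1]aaa (head at position 2)
Step 3: δ(q1, a) = (q1, a, R)  ⊢  Xaa[q1]aa (head at position 3)
Step 4: δ(q1, a) = (q1, a, R)  ⊢  Xaaa[q1]a (head at position 4)
Step 5: δ(q1, a) = (q1, a, R)  ⊢  Xaaaa[q1]□ (head at position 5)
Step 6: δ(q1, □) = (q2, #, R)  ⊢  Xaaaa#[q2]□ (head at position 6)
Tape after 6 steps (ignoring surrounding blanks): Xaaaa#

Final answer: Tape: Xaaaa#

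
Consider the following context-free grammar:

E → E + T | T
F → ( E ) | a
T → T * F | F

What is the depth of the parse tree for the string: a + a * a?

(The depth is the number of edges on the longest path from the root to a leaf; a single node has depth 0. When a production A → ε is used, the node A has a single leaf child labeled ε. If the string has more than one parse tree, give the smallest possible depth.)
The grammar is unambiguous; the parse tree of a + a * a is:
E → E + T at the root (depth 0).
  Left E (depth 1) → T (2) → F (3) → a (4).
  Right T (depth 1) → T * F; that T (2) → F (3) → a (4); F (2) → a (3).
The longest root-to-leaf paths have 4 edges.
Depth = 4.

Final answer: 4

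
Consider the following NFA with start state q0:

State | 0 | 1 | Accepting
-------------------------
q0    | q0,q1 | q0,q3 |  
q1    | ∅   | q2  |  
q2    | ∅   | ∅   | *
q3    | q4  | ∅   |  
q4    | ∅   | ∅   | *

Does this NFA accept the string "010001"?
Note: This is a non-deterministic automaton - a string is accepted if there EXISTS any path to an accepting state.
Track the set of states the NFA could be in: start {q0}
Read '0': {q0} → {q0, q1}
Read '1': {q0, q1} → {q0, q2, q3}
Read '0': {q0, q2, q3} → {q0, q1, q4}
Read '0': {q0, q1, q4} → {q0, q1}
Read '0': {q0, q1} → {q0, q1}
Read '1': {q0, q1} → {q0, q2, q3}
Final set {q0, q2, q3} contains accepting state(s) {q2} → accepted.

Final answer: Yes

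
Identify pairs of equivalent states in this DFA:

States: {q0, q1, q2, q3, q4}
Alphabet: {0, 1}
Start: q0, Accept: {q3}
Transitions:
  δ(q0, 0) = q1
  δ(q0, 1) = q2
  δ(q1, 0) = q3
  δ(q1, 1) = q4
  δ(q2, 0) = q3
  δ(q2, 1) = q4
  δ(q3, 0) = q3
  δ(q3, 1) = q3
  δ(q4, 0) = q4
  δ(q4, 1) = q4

Using the table-filling algorithm:
Round 0 – mark pairs where exactly one state is accepting: (q0,q3), (q1,q3), (q2,q3), (q3,q4)
Round 1 – newly marked: (q0,q1) [on 0: q1 vs q3, already marked]; (q0,q2) [on 0: q1 vs q3, already marked]; (q1,q4) [on 0: q3 vs q4, already marked]; (q2,q4) [on 0: q3 vs q4, already marked]
Round 2 – newly marked: (q0,q4) [on 0: q1 vs q4, already marked]
No further pairs can be marked.
(q1, q2) unmarked: δ(q1,0)=q3, δ(q2,0)=q3; δ(q1,1)=q4, δ(q2,1)=q4 → equivalent
Equivalent pairs: (q1, q2)

Final answer: Equivalent pairs: (q1, q2)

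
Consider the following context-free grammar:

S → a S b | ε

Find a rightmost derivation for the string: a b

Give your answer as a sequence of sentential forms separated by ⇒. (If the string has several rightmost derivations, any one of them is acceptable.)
Start with S.
Step 1: the rightmost non-terminal is S; apply S → a S b:  a S b
Step 2: the rightmost non-terminal is S; apply S → ε:  a b

Final answer: S ⇒ a S b ⇒ a b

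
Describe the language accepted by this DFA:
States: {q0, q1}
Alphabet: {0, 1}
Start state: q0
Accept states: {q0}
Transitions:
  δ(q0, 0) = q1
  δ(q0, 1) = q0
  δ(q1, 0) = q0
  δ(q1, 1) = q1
Analyzing the DFA structure:
Start state: q0
Accept states: {q0}
Interpreting what each state remembers (checking against the transitions):
  q0: an even number of 0s has been read so far
  q1: an odd number of 0s has been read so far
  δ(q0, 0): in q0 (an even number of 0s has been read so far), after reading 0 we have: an odd number of 0s has been read so far → q1
  δ(q0, 1): in q0 (an even number of 0s has been read so far), after reading 1 we have: an even number of 0s has been read so far → q0
  δ(q1, 0): in q1 (an odd number of 0s has been read so far), after reading 0 we have: an even number of 0s has been read so far → q0
  δ(q1, 1): in q1 (an odd number of 0s has been read so far), after reading 1 we have: an odd number of 0s has been read so far → q1
A string is accepted iff it ends in {q0}, i.e. an even number of 0s has been read so far.
Language: All binary strings with an even number of 0s

Final answer: All binary strings with an even number of 0s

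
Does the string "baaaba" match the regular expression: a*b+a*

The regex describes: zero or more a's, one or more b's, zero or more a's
No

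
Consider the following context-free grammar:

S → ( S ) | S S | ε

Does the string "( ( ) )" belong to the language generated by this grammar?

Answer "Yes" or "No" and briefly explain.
A derivation exists: S ⇒ ( S ) ⇒ ( ( S ) ) ⇒ ( ( ) ) (using S → ( S ) twice, then S → ε).

Final answer: Yes - a valid derivation exists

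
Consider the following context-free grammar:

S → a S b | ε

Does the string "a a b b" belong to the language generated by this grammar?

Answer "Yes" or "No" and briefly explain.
A derivation exists: S ⇒ a S b ⇒ a a S b b ⇒ a a b b (using S → a S b twice, then S → ε).

Final answer: Yes - a valid derivation exists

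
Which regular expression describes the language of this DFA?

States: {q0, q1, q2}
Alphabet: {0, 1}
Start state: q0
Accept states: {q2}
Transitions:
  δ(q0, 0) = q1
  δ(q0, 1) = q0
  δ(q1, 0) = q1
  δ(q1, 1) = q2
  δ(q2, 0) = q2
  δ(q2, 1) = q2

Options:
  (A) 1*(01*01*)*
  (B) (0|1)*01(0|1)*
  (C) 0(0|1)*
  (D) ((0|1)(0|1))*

Testing sample strings against the DFA:
  '1000' -> rejected
  '011' -> accepted
  '11001' -> accepted
  '011' -> accepted
Checking each option for a counterexample:
  (A) 1*(01*01*)*: ε is rejected by the DFA but matches the regex → eliminated
  (B) (0|1)*01(0|1)*: agrees with the DFA on all strings of length ≤ 4
  (C) 0(0|1)*: '0' is rejected by the DFA but matches the regex → eliminated
  (D) ((0|1)(0|1))*: ε is rejected by the DFA but matches the regex → eliminated
Only (B) (0|1)*01(0|1)* is consistent with the DFA.

Final answer: (B) (0|1)*01(0|1)*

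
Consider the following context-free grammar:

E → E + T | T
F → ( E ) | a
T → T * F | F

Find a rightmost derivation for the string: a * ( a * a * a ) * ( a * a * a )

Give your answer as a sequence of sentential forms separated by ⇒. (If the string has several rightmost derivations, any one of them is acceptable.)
Start with E.
Step 1: the rightmost non-terminal is E; apply E → T:  T
Step 2: the rightmost non-terminal is T; apply T → T * F:  T * F
Step 3: the rightmost non-terminal is F; apply F → ( E ):  T * ( E )
Step 4: the rightmost non-terminal is E; apply E → T:  T * ( T )
Step 5: the rightmost non-terminal is T; apply T → T * F:  T * ( T * F )
Step 6: the rightmost non-terminal is F; apply F → a:  T * ( T * a )
Step 7: the rightmost non-terminal is T; apply T → T * F:  T * ( T * F * a )
Step 8: the rightmost non-terminal is F; apply F → a:  T * ( T * a * a )
Step 9: the rightmost non-terminal is T; apply T → F:  T * ( F * a * a )
Step 10: the rightmost non-terminal is F; apply F → a:  T * ( a * a * a )
Step 11: the rightmost non-terminal is T; apply T → T * F:  T * F * ( a * a * a )
Step 12: the rightmost non-terminal is F; apply F → ( E ):  T * ( E ) * ( a * a * a )
Step 13: the rightmost non-terminal is E; apply E → T:  T * ( T ) * ( a * a * a )
Step 14: the rightmost non-terminal is T; apply T → T * F:  T * ( T * F ) * ( a * a * a )
Step 15: the rightmost non-terminal is F; apply F → a:  T * ( T * a ) * ( a * a * a )
Step 16: the rightmost non-terminal is T; apply T → T * F:  T * ( T * F * a ) * ( a * a * a )
Step 17: the rightmost non-terminal is F; apply F → a:  T * ( T * a * a ) * ( a * a * a )
Step 18: the rightmost non-terminal is T; apply T → F:  T * ( F * a * a ) * ( a * a * a )
Step 19: the rightmost non-terminal is F; apply F → a:  T * ( a * a * a ) * ( a * a * a )
Step 20: the rightmost non-terminal is T; apply T → F:  F * ( a * a * a ) * ( a * a * a )
Step 21: the rightmost non-terminal is F; apply F → a:  a * ( a * a * a ) * ( a * a * a )

Final answer: E ⇒ T ⇒ T * F ⇒ T * ( E ) ⇒ T * ( T ) ⇒ T * ( T * F ) ⇒ T * ( T * a ) ⇒ T * ( T * F * a ) ⇒ T * ( T * a * a ) ⇒ T * ( F * a * a ) ⇒ T * ( a * a * a ) ⇒ T * F * ( a * a * a ) ⇒ T * ( E ) * ( a * a * a ) ⇒ T * ( T ) * ( a * a * a ) ⇒ T * ( T * F ) * ( a * a * a ) ⇒ T * ( T * a ) * ( a * a * a ) ⇒ T * ( T * F * a ) * ( a * a * a ) ⇒ T * ( T * a * a ) * ( a * a * a ) ⇒ T * ( F * a * a ) * ( a * a * a ) ⇒ T * ( a * a * a ) * ( a * a * a ) ⇒ F * ( a * a * a ) * ( a * a * a ) ⇒ a * ( a * a * a ) * ( a * a * a )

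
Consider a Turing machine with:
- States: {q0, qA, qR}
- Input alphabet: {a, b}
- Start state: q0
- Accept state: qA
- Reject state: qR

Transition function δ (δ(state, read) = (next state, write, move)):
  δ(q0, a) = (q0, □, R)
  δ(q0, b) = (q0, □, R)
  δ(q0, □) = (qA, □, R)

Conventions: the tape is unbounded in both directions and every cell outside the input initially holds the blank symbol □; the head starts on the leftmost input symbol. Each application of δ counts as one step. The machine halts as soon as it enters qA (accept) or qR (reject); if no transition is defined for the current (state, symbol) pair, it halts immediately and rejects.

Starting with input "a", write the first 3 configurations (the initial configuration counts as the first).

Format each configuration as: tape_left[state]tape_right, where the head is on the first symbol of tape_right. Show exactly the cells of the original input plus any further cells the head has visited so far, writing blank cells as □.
Step 0: [q0]a (head at position 0)
Step 1: δ(q0, a) = (q0, □, R)  ⊢  □[q0]□ (head at position 1)
Step 2: δ(q0, □) = (qA, □, R)  ⊢  □□[qA]□ (head at position 2)

Final answer: [q0]a ⊢ □[q0]□ ⊢ □□[qA]□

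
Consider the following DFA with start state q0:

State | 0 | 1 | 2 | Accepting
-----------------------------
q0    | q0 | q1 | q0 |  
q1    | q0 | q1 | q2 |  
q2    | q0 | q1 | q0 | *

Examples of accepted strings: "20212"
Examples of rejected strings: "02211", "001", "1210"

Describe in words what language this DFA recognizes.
strings over {0,1,2} ending with '12'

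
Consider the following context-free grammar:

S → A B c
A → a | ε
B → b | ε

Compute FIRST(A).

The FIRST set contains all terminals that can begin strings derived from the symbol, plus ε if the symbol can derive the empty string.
A → a contributes a; A → ε makes A nullable, contributing ε. FIRST(A) = {a, ε}.

Final answer: {a, ε}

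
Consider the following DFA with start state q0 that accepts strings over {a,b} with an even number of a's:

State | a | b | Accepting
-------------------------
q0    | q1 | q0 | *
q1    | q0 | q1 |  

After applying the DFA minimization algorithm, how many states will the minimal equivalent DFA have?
All 2 states are reachable from q0, so none can be removed as unreachable.
Table-filling: first mark every (accepting, non-accepting) pair as distinguishable (accepting: {q0}; non-accepting: {q1}).
Every pair of states is distinguishable, so the DFA is already minimal.
Equivalence classes: {q0}, {q1} → 2 states.

Final answer: 2 states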